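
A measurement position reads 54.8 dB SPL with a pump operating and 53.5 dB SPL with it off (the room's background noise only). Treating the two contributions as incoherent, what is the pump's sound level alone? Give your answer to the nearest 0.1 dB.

48.9 dB SPL

Remove the background by subtracting linear intensities:
L_src = 10·log₁₀(10^(54.8/10) − 10^(53.5/10)) = 10·log₁₀(78120) = 48.9 dB SPL.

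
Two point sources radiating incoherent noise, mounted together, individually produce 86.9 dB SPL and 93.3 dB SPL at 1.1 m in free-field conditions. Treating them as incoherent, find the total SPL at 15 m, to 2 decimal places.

Combined at 1.1 m: 10·log₁₀(10^(86.9/10)+10^(93.3/10)) = 94.196 dB SPL.
Then apply −20·log₁₀(15/1.1) = -22.694 dB → 71.50 dB SPL.

71.50 dB SPL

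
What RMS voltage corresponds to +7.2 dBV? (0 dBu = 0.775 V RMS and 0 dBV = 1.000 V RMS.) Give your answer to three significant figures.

V = 1.000 V × 10^(+7.2/20).
= 1.000 × 2.291 = 2.29 V.

2.29 V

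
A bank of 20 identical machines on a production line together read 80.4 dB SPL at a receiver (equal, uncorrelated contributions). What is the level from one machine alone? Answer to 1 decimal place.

20 equal incoherent sources add 10·log₁₀(20) = 13.01 dB over one source.
L_one = 80.4 − 13.01 = 67.4 dB SPL.

67.4 dB SPL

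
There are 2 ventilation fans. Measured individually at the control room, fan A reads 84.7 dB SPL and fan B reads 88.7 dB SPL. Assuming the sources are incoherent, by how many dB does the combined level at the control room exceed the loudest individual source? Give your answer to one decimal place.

1.5 dB

Incoherent sources sum as intensities:
L_total = 10·log₁₀(10^(84.7/10) + 10^(88.7/10)) = 90.16 dB SPL.
Excess over the loudest (88.7 dB): 90.16 − 88.7 = 1.5 dB.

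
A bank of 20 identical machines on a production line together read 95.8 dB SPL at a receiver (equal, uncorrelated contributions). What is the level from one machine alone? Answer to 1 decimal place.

20 equal incoherent sources add 10·log₁₀(20) = 13.01 dB over one source.
L_one = 95.8 − 13.01 = 82.8 dB SPL.

82.8 dB SPL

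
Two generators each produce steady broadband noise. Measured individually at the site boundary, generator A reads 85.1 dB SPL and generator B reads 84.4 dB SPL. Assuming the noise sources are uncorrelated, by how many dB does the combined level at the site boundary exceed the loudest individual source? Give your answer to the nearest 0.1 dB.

2.7 dB

Add the sources as powers (linear), then convert back to dB:
L_total = 10·log₁₀(10^(85.1/10) + 10^(84.4/10)) = 87.77 dB SPL.
Excess over the loudest (85.1 dB): 87.77 − 85.1 = 2.7 dB.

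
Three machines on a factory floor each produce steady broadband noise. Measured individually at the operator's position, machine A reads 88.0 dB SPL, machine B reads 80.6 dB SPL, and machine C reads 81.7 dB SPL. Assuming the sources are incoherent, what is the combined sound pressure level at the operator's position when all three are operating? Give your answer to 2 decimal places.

89.51 dB SPL

Incoherent sources sum as intensities:
L_total = 10·log₁₀(10^(88.0/10) + 10^(80.6/10) + 10^(81.7/10)) = 10·log₁₀(893700000) = 89.51 dB SPL.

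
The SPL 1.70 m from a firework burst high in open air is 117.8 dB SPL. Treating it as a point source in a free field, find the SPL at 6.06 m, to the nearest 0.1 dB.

106.8 dB SPL

For a point source in a free field, ΔL = −20·log₁₀(d₂/d₁).
ΔL = −20·log₁₀(6.06/1.70) = -11.04 dB, so L₂ = 117.8 + (-11.04) = 106.8 dB SPL.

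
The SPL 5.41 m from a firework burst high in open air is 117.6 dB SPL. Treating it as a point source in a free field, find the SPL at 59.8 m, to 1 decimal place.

Free-field point source: level drops by 20·log₁₀ of the distance ratio.
ΔL = −20·log₁₀(59.8/5.41) = -20.87 dB, so L₂ = 117.6 + (-20.87) = 96.7 dB SPL.

96.7 dB SPL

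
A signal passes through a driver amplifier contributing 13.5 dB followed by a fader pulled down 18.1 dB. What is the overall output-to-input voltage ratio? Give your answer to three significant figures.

Net gain = 13.5 + (−18.1) = -4.6 dB.
Voltage ratio = 10^(-4.6/20) = 0.589.

0.589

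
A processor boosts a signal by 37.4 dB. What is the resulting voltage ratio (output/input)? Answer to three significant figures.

74.1

Voltage ratio = 10^(dB/20).
10^(37.4/20) = 10^(1.870) = 74.1.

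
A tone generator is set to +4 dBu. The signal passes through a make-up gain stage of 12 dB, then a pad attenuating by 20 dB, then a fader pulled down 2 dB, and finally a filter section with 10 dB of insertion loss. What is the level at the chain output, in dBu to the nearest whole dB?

Cascaded gains and losses add directly in dB.
+4 + 12 − 20 − 2 − 10 = -16 dBu.

-16 dBu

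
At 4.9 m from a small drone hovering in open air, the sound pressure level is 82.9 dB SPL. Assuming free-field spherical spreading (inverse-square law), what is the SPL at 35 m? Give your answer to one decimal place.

Inverse-square spreading gives ΔL = −20·log₁₀(d₂/d₁).
ΔL = −20·log₁₀(35/4.9) = -17.08 dB, so L₂ = 82.9 + (-17.08) = 65.8 dB SPL.

65.8 dB SPL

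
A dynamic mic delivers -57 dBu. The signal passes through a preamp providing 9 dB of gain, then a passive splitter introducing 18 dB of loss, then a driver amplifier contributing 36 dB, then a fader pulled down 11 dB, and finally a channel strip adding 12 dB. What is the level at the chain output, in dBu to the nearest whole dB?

In dB, series stages simply add:
-57 + 9 − 18 + 36 − 11 + 12 = -29 dBu.

-29 dBu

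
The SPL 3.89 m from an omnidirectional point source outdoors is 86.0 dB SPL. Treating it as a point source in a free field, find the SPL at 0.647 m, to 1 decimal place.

Free-field point source: level drops by 20·log₁₀ of the distance ratio.
ΔL = −20·log₁₀(0.647/3.89) = 15.58 dB, so L₂ = 86.0 + (15.58) = 101.6 dB SPL.

101.6 dB SPL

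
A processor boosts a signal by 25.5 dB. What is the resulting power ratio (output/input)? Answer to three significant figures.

Power ratio = 10^(dB/10).
10^(25.5/10) = 10^(2.550) = 355.

355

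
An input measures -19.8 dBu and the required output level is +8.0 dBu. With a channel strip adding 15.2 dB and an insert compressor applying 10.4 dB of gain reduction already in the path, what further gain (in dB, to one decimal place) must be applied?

23.0 dB

The required make-up gain is the shortfall in the dB sum.
G = +8.0 − (-19.8) − 15.2 + 10.4 = 23.0 dB.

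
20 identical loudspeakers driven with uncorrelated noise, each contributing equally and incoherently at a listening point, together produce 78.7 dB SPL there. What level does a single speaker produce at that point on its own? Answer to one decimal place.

20 equal incoherent sources add 10·log₁₀(20) = 13.01 dB over one source.
L_one = 78.7 − 13.01 = 65.7 dB SPL.

65.7 dB SPL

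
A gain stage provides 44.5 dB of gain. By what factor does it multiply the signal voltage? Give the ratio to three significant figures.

Voltage ratio = 10^(dB/20).
10^(44.5/20) = 10^(2.225) = 168.

168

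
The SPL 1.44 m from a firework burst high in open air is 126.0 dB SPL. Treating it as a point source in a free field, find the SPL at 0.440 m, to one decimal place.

Inverse-square spreading gives ΔL = −20·log₁₀(d₂/d₁).
ΔL = −20·log₁₀(0.440/1.44) = 10.30 dB, so L₂ = 126.0 + (10.30) = 136.3 dB SPL.

136.3 dB SPL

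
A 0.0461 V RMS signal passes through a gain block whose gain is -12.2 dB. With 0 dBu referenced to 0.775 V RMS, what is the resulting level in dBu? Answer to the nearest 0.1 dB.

-36.7 dBu

Input level: 20·log₁₀(0.0461/0.775) = -24.51 dBu.
Output: -24.51 − 12.2 = -36.7 dBu.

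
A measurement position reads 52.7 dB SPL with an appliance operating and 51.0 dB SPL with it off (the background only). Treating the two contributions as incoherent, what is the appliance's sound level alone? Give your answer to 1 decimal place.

Background correction is a power subtraction:
L_src = 10·log₁₀(10^(52.7/10) − 10^(51.0/10)) = 10·log₁₀(60320) = 47.8 dB SPL.

47.8 dB SPL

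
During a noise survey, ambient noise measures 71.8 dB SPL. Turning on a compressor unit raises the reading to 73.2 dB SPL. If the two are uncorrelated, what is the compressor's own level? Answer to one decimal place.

Remove the background by subtracting linear intensities:
L_src = 10·log₁₀(10^(73.2/10) − 10^(71.8/10)) = 10·log₁₀(5757000) = 67.6 dB SPL.

67.6 dB SPL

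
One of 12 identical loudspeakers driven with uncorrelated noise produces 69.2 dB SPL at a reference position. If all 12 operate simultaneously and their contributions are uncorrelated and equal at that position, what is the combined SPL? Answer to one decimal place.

80.0 dB SPL

12 equal incoherent sources raise the level by 10·log₁₀(12) = 10.79 dB.
L_total = 69.2 + 10.79 = 80.0 dB SPL.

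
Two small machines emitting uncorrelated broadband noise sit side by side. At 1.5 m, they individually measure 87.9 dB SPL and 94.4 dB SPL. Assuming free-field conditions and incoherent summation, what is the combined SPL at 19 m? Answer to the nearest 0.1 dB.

Combined at 1.5 m: 10·log₁₀(10^(87.9/10)+10^(94.4/10)) = 95.28 dB SPL.
Then apply −20·log₁₀(19/1.5) = -22.05 dB → 73.2 dB SPL.

73.2 dB SPL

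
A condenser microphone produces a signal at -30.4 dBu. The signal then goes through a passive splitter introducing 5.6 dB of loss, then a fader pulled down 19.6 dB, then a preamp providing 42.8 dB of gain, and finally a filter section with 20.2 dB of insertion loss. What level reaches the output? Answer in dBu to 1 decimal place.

-33.0 dBu

Gain stages sum in dB:
-30.4 − 5.6 − 19.6 + 42.8 − 20.2 = -33.0 dBu.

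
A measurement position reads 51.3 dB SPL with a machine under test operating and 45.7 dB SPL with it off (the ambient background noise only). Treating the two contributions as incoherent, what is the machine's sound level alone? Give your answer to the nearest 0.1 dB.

Remove the background by subtracting linear intensities:
L_src = 10·log₁₀(10^(51.3/10) − 10^(45.7/10)) = 10·log₁₀(97740) = 49.9 dB SPL.

49.9 dB SPL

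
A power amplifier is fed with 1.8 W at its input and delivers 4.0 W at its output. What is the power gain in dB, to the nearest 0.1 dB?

For a power ratio, dB = 10·log₁₀(P₂/P₁).
10·log₁₀(4.0/1.8) = 10·log₁₀(2.222) = 3.5 dB.

3.5 dB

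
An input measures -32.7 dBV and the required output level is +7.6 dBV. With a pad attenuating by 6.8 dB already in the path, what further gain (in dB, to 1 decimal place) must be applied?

47.1 dB

The required make-up gain is the shortfall in the dB sum.
G = +7.6 − (-32.7) + 6.8 = 47.1 dB.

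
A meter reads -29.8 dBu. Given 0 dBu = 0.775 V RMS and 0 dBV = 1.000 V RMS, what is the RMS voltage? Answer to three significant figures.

V = 0.775 V × 10^(-29.8/20).
= 0.775 × 0.03236 = 0.0251 V.

0.0251 V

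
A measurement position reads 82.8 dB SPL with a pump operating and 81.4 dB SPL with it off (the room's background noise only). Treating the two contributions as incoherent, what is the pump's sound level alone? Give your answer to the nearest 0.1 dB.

77.2 dB SPL

Subtract intensities: L_src = 10·log₁₀(10^(L_total/10) − 10^(L_bg/10)).
L_src = 10·log₁₀(10^(82.8/10) − 10^(81.4/10)) = 10·log₁₀(52510000) = 77.2 dB SPL.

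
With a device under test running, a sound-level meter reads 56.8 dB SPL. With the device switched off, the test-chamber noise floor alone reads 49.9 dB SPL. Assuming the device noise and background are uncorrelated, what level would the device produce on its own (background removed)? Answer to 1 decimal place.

Remove the background by subtracting linear intensities:
L_src = 10·log₁₀(10^(56.8/10) − 10^(49.9/10)) = 10·log₁₀(380900) = 55.8 dB SPL.

55.8 dB SPL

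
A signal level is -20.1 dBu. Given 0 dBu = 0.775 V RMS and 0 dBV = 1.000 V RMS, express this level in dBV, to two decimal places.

The offset between the scales is 20·log₁₀(0.775/1.000) = −2.214 dB.
So dBV = -20.1 − 2.214 = -22.31 dBV.

-22.31 dBV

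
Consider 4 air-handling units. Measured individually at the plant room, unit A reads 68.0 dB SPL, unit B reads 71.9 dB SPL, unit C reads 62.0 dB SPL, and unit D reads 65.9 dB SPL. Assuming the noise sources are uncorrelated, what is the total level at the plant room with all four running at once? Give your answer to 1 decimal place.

74.4 dB SPL

Uncorrelated sources add in intensity (power), not in dB.
L_total = 10·log₁₀(10^(68.0/10) + 10^(71.9/10) + 10^(62.0/10) + 10^(65.9/10)) = 10·log₁₀(27270000) = 74.4 dB SPL.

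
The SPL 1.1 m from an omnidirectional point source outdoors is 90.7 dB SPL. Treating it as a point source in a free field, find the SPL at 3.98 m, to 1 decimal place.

For a point source in a free field, ΔL = −20·log₁₀(d₂/d₁).
ΔL = −20·log₁₀(3.98/1.1) = -11.17 dB, so L₂ = 90.7 + (-11.17) = 79.5 dB SPL.

79.5 dB SPL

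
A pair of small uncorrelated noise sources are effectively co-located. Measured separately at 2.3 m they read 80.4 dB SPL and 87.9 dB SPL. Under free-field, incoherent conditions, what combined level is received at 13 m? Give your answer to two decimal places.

73.57 dB SPL

Combined at 2.3 m: 10·log₁₀(10^(80.4/10)+10^(87.9/10)) = 88.611 dB SPL.
Then apply −20·log₁₀(13/2.3) = -15.044 dB → 73.57 dB SPL.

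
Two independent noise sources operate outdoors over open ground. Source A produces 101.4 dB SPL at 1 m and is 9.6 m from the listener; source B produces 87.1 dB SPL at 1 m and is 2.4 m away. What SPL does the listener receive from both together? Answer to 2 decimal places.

83.78 dB SPL

At the listener: L_A = 101.4 − 20·log₁₀(9.6) = 81.755 dB; L_B = 87.1 − 20·log₁₀(2.4) = 79.496 dB.
Combined: 10·log₁₀(10^(81.755/10)+10^(79.496/10)) = 83.78 dB SPL.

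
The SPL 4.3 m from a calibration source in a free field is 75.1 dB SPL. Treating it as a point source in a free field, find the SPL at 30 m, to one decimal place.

58.2 dB SPL

Free-field point source: level drops by 20·log₁₀ of the distance ratio.
ΔL = −20·log₁₀(30/4.3) = -16.87 dB, so L₂ = 75.1 + (-16.87) = 58.2 dB SPL.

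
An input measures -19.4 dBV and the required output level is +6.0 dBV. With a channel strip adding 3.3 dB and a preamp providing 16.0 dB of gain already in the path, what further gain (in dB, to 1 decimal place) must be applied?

6.1 dB

The required make-up gain is the shortfall in the dB sum.
G = +6.0 − (-19.4) − 3.3 − 16.0 = 6.1 dB.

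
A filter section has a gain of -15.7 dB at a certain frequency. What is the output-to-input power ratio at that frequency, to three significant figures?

0.0269

Power ratio = 10^(dB/10).
10^(-15.7/10) = 10^(-1.570) = 0.0269.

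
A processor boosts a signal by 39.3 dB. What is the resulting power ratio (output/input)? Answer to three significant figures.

8510

Power ratio = 10^(dB/10).
10^(39.3/10) = 10^(3.930) = 8510.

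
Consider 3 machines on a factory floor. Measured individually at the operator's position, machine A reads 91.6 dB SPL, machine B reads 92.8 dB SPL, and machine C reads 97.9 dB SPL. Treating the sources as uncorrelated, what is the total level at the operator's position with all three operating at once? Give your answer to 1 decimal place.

99.8 dB SPL

Incoherent sources sum as intensities:
L_total = 10·log₁₀(10^(91.6/10) + 10^(92.8/10) + 10^(97.9/10)) = 10·log₁₀(9517000000) = 99.8 dB SPL.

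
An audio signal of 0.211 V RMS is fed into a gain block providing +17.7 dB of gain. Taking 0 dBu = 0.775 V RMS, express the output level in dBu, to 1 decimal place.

+6.4 dBu

Input level: 20·log₁₀(0.211/0.775) = -11.30 dBu.
Output: -11.30 + 17.7 = +6.4 dBu.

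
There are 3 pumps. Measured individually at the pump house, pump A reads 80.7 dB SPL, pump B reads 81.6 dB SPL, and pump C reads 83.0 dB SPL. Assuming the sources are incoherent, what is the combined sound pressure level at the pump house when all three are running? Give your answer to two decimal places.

Incoherent sources sum as intensities:
L_total = 10·log₁₀(10^(80.7/10) + 10^(81.6/10) + 10^(83.0/10)) = 10·log₁₀(461600000) = 86.64 dB SPL.

86.64 dB SPL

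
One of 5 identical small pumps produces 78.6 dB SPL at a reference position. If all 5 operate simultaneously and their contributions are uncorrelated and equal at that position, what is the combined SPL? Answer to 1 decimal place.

5 equal incoherent sources raise the level by 10·log₁₀(5) = 6.99 dB.
L_total = 78.6 + 6.99 = 85.6 dB SPL.

85.6 dB SPL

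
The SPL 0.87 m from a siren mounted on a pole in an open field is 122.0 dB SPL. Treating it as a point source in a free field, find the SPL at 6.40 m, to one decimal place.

104.7 dB SPL

For a point source in a free field, ΔL = −20·log₁₀(d₂/d₁).
ΔL = −20·log₁₀(6.40/0.87) = -17.33 dB, so L₂ = 122.0 + (-17.33) = 104.7 dB SPL.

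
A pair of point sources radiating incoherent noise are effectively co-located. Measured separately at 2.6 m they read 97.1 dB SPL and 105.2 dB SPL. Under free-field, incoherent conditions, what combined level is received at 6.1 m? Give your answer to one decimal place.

Combined at 2.6 m: 10·log₁₀(10^(97.1/10)+10^(105.2/10)) = 105.83 dB SPL.
Then apply −20·log₁₀(6.1/2.6) = -7.41 dB → 98.4 dB SPL.

98.4 dB SPL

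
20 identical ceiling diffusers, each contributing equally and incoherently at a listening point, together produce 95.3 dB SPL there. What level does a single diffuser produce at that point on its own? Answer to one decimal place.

82.3 dB SPL

20 equal incoherent sources add 10·log₁₀(20) = 13.01 dB over one source.
L_one = 95.3 − 13.01 = 82.3 dB SPL.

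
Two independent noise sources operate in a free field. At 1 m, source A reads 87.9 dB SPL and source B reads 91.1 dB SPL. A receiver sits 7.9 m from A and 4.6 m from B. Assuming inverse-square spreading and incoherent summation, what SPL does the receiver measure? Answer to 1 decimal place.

78.5 dB SPL

At the listener: L_A = 87.9 − 20·log₁₀(7.9) = 69.95 dB; L_B = 91.1 − 20·log₁₀(4.6) = 77.84 dB.
Combined: 10·log₁₀(10^(69.95/10)+10^(77.84/10)) = 78.5 dB SPL.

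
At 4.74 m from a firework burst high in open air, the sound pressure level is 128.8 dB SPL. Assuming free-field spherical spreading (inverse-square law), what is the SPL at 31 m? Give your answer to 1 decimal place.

112.5 dB SPL

For a point source in a free field, ΔL = −20·log₁₀(d₂/d₁).
ΔL = −20·log₁₀(31/4.74) = -16.31 dB, so L₂ = 128.8 + (-16.31) = 112.5 dB SPL.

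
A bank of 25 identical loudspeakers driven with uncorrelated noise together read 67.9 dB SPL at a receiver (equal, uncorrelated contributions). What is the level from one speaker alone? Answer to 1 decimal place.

53.9 dB SPL

25 equal incoherent sources add 10·log₁₀(25) = 13.98 dB over one source.
L_one = 67.9 − 13.98 = 53.9 dB SPL.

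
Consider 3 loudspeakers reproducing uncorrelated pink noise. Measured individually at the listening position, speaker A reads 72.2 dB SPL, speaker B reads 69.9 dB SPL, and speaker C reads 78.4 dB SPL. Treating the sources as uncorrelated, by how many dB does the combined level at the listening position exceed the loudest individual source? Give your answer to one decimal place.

Uncorrelated sources add in intensity (power), not in dB.
L_total = 10·log₁₀(10^(72.2/10) + 10^(69.9/10) + 10^(78.4/10)) = 79.80 dB SPL.
Excess over the loudest (78.4 dB): 79.80 − 78.4 = 1.4 dB.

1.4 dB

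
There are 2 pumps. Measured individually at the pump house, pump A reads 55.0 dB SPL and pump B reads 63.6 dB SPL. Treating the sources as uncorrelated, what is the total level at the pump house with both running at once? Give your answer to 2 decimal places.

Add the sources as powers (linear), then convert back to dB:
L_total = 10·log₁₀(10^(55.0/10) + 10^(63.6/10)) = 10·log₁₀(2607000) = 64.16 dB SPL.

64.16 dB SPL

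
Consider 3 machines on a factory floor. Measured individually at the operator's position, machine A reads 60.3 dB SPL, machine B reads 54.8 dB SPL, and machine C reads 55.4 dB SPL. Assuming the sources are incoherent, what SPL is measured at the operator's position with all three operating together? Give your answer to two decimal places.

62.36 dB SPL

Incoherent sources sum as intensities:
L_total = 10·log₁₀(10^(60.3/10) + 10^(54.8/10) + 10^(55.4/10)) = 10·log₁₀(1720000) = 62.36 dB SPL.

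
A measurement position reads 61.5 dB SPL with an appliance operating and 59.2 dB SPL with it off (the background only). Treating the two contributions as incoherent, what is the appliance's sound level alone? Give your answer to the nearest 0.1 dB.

Subtract intensities: L_src = 10·log₁₀(10^(L_total/10) − 10^(L_bg/10)).
L_src = 10·log₁₀(10^(61.5/10) − 10^(59.2/10)) = 10·log₁₀(580800) = 57.6 dB SPL.

57.6 dB SPL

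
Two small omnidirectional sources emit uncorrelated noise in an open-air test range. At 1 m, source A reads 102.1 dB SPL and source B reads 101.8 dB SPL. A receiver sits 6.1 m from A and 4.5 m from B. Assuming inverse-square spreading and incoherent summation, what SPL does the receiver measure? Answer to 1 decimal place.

At the listener: L_A = 102.1 − 20·log₁₀(6.1) = 86.39 dB; L_B = 101.8 − 20·log₁₀(4.5) = 88.74 dB.
Combined: 10·log₁₀(10^(86.39/10)+10^(88.74/10)) = 90.7 dB SPL.

90.7 dB SPL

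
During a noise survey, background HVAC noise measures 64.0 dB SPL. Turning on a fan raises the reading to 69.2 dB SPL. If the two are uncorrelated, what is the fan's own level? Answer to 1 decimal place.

Remove the background by subtracting linear intensities:
L_src = 10·log₁₀(10^(69.2/10) − 10^(64.0/10)) = 10·log₁₀(5806000) = 67.6 dB SPL.

67.6 dB SPL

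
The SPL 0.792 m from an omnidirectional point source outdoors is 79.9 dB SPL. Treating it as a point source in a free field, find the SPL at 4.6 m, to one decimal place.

64.6 dB SPL

Free-field point source: level drops by 20·log₁₀ of the distance ratio.
ΔL = −20·log₁₀(4.6/0.792) = -15.28 dB, so L₂ = 79.9 + (-15.28) = 64.6 dB SPL.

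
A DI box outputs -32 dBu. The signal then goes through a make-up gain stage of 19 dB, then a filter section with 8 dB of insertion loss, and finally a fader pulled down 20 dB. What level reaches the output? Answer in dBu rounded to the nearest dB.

Gain stages sum in dB:
-32 + 19 − 8 − 20 = -41 dBu.

-41 dBu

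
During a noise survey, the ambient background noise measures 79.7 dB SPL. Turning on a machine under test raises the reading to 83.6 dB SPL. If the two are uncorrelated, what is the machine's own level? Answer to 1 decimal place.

81.3 dB SPL

Subtract intensities: L_src = 10·log₁₀(10^(L_total/10) − 10^(L_bg/10)).
L_src = 10·log₁₀(10^(83.6/10) − 10^(79.7/10)) = 10·log₁₀(135800000) = 81.3 dB SPL.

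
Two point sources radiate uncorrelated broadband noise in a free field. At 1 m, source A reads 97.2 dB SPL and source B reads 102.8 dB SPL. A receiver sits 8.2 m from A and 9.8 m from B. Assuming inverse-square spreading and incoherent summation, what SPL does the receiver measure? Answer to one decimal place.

At the listener: L_A = 97.2 − 20·log₁₀(8.2) = 78.92 dB; L_B = 102.8 − 20·log₁₀(9.8) = 82.98 dB.
Combined: 10·log₁₀(10^(78.92/10)+10^(82.98/10)) = 84.4 dB SPL.

84.4 dB SPL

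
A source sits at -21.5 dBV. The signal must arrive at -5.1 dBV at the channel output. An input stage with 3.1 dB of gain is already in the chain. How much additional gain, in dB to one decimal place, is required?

13.3 dB

The required make-up gain is the shortfall in the dB sum.
G = -5.1 − (-21.5) − 3.1 = 13.3 dB.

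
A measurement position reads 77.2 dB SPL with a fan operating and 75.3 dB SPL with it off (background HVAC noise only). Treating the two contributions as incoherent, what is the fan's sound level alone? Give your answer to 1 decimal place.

Background correction is a power subtraction:
L_src = 10·log₁₀(10^(77.2/10) − 10^(75.3/10)) = 10·log₁₀(18600000) = 72.7 dB SPL.

72.7 dB SPL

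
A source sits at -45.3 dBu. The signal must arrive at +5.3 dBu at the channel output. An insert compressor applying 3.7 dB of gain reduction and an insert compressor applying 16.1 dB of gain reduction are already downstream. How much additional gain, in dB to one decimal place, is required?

The required make-up gain is the shortfall in the dB sum.
G = +5.3 − (-45.3) + 3.7 + 16.1 = 70.4 dB.

70.4 dB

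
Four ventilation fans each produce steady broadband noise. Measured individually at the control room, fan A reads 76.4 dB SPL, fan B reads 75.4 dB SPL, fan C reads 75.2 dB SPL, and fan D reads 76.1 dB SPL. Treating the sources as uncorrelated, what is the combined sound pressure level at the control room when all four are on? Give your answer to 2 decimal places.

81.82 dB SPL

Uncorrelated sources add in intensity (power), not in dB.
L_total = 10·log₁₀(10^(76.4/10) + 10^(75.4/10) + 10^(75.2/10) + 10^(76.1/10)) = 10·log₁₀(152200000) = 81.82 dB SPL.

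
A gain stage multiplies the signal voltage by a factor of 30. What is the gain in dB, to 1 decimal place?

Voltage ratio → dB uses the 20·log₁₀ form:
20·log₁₀(30) = 29.5 dB.

29.5 dB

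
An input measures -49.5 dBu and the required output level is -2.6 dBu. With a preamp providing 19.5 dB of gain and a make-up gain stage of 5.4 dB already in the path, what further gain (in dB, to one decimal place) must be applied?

The required make-up gain is the shortfall in the dB sum.
G = -2.6 − (-49.5) − 19.5 − 5.4 = 22.0 dB.

22.0 dB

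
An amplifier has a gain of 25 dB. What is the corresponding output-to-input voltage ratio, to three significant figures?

Voltage ratio = 10^(dB/20).
10^(25/20) = 10^(1.250) = 17.8.

17.8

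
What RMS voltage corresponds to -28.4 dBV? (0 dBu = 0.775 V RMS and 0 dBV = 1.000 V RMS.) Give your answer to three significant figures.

V = 1.000 V × 10^(-28.4/20).
= 1.000 × 0.03802 = 0.0380 V.

0.0380 V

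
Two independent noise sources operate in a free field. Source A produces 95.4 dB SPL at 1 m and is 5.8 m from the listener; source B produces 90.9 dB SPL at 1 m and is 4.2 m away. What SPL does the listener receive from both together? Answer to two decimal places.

82.38 dB SPL

At the listener: L_A = 95.4 − 20·log₁₀(5.8) = 80.131 dB; L_B = 90.9 − 20·log₁₀(4.2) = 78.435 dB.
Combined: 10·log₁₀(10^(80.131/10)+10^(78.435/10)) = 82.38 dB SPL.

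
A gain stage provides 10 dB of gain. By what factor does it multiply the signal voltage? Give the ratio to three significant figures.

3.16

Voltage ratio = 10^(dB/20).
10^(10/20) = 10^(0.5000) = 3.16.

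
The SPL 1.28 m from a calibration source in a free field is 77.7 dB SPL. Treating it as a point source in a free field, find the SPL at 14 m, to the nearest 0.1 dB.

For a point source in a free field, ΔL = −20·log₁₀(d₂/d₁).
ΔL = −20·log₁₀(14/1.28) = -20.78 dB, so L₂ = 77.7 + (-20.78) = 56.9 dB SPL.

56.9 dB SPL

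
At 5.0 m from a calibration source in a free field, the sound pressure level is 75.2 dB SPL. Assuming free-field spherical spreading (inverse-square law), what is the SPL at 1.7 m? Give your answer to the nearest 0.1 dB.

Free-field point source: level drops by 20·log₁₀ of the distance ratio.
ΔL = −20·log₁₀(1.7/5.0) = 9.37 dB, so L₂ = 75.2 + (9.37) = 84.6 dB SPL.

84.6 dB SPL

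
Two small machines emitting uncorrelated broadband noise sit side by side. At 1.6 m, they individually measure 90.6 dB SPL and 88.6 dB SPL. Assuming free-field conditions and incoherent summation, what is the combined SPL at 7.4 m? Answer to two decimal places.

Combined at 1.6 m: 10·log₁₀(10^(90.6/10)+10^(88.6/10)) = 92.724 dB SPL.
Then apply −20·log₁₀(7.4/1.6) = -13.302 dB → 79.42 dB SPL.

79.42 dB SPL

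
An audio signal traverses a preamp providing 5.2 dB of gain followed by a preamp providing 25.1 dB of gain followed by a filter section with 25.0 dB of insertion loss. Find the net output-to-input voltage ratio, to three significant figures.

1.84

Net gain = 5.2 + 25.1 + (−25.0) = 5.3 dB.
Voltage ratio = 10^(5.3/20) = 1.84.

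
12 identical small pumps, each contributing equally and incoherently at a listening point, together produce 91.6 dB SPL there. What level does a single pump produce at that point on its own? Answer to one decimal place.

12 equal incoherent sources add 10·log₁₀(12) = 10.79 dB over one source.
L_one = 91.6 − 10.79 = 80.8 dB SPL.

80.8 dB SPL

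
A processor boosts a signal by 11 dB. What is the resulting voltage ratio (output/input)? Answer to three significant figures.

Voltage ratio = 10^(dB/20).
10^(11/20) = 10^(0.5500) = 3.55.

3.55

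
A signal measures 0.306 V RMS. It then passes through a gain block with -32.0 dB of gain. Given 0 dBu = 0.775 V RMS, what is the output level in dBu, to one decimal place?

-40.1 dBu

Input level: 20·log₁₀(0.306/0.775) = -8.07 dBu.
Output: -8.07 − 32.0 = -40.1 dBu.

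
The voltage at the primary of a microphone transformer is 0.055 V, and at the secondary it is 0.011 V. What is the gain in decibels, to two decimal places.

Voltage ratio → dB uses the 20·log₁₀ form:
20·log₁₀(0.011/0.055) = 20·log₁₀(0.2000) = -13.98 dB.

-13.98 dB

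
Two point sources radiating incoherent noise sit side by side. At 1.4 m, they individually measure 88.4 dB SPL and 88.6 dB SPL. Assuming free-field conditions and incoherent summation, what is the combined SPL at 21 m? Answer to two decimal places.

Combined at 1.4 m: 10·log₁₀(10^(88.4/10)+10^(88.6/10)) = 91.511 dB SPL.
Then apply −20·log₁₀(21/1.4) = -23.522 dB → 67.99 dB SPL.

67.99 dB SPL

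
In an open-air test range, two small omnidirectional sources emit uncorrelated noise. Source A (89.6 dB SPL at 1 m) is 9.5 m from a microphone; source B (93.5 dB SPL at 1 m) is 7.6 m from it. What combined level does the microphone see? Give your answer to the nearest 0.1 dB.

76.9 dB SPL

At the listener: L_A = 89.6 − 20·log₁₀(9.5) = 70.05 dB; L_B = 93.5 − 20·log₁₀(7.6) = 75.88 dB.
Combined: 10·log₁₀(10^(70.05/10)+10^(75.88/10)) = 76.9 dB SPL.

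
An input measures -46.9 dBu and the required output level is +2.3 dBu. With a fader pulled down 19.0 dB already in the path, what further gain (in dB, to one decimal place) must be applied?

68.2 dB

The required make-up gain is the shortfall in the dB sum.
G = +2.3 − (-46.9) + 19.0 = 68.2 dB.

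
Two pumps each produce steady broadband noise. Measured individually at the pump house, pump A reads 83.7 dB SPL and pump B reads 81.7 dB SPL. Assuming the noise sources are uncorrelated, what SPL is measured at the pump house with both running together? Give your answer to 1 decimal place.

85.8 dB SPL

Uncorrelated sources add in intensity (power), not in dB.
L_total = 10·log₁₀(10^(83.7/10) + 10^(81.7/10)) = 10·log₁₀(382300000) = 85.8 dB SPL.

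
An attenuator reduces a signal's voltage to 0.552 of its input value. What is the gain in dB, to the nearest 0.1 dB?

Voltage ratio → dB uses the 20·log₁₀ form:
20·log₁₀(0.552) = -5.2 dB.

-5.2 dB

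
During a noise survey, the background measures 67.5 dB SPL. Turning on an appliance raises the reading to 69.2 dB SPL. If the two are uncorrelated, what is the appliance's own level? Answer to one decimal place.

Background correction is a power subtraction:
L_src = 10·log₁₀(10^(69.2/10) − 10^(67.5/10)) = 10·log₁₀(2694000) = 64.3 dB SPL.

64.3 dB SPL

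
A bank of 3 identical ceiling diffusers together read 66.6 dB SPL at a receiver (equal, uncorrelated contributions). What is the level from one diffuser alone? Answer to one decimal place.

3 equal incoherent sources add 10·log₁₀(3) = 4.77 dB over one source.
L_one = 66.6 − 4.77 = 61.8 dB SPL.

61.8 dB SPL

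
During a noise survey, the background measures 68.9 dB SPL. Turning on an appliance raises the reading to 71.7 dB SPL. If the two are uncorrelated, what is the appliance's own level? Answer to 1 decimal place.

68.5 dB SPL

Remove the background by subtracting linear intensities:
L_src = 10·log₁₀(10^(71.7/10) − 10^(68.9/10)) = 10·log₁₀(7029000) = 68.5 dB SPL.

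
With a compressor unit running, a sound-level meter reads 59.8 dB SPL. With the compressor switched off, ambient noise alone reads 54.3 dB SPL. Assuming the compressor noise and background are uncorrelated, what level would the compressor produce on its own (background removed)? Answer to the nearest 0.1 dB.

Subtract intensities: L_src = 10·log₁₀(10^(L_total/10) − 10^(L_bg/10)).
L_src = 10·log₁₀(10^(59.8/10) − 10^(54.3/10)) = 10·log₁₀(685800) = 58.4 dB SPL.

58.4 dB SPL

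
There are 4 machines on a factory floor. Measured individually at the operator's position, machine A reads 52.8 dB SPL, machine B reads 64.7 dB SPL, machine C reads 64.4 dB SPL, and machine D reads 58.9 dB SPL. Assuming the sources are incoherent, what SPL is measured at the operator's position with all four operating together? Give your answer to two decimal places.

68.24 dB SPL

Add the sources as powers (linear), then convert back to dB:
L_total = 10·log₁₀(10^(52.8/10) + 10^(64.7/10) + 10^(64.4/10) + 10^(58.9/10)) = 10·log₁₀(6672000) = 68.24 dB SPL.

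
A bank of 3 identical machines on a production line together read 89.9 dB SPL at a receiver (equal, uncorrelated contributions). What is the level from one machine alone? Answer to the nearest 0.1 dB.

3 equal incoherent sources add 10·log₁₀(3) = 4.77 dB over one source.
L_one = 89.9 − 4.77 = 85.1 dB SPL.

85.1 dB SPL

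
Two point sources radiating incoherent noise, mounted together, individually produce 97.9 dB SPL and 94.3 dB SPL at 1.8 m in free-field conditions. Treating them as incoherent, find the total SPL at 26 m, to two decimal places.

76.28 dB SPL

Combined at 1.8 m: 10·log₁₀(10^(97.9/10)+10^(94.3/10)) = 99.473 dB SPL.
Then apply −20·log₁₀(26/1.8) = -23.194 dB → 76.28 dB SPL.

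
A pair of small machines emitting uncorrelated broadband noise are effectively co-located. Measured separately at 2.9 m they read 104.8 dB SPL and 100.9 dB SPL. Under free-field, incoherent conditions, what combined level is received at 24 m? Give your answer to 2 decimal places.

Combined at 2.9 m: 10·log₁₀(10^(104.8/10)+10^(100.9/10)) = 106.284 dB SPL.
Then apply −20·log₁₀(24/2.9) = -18.356 dB → 87.93 dB SPL.

87.93 dB SPL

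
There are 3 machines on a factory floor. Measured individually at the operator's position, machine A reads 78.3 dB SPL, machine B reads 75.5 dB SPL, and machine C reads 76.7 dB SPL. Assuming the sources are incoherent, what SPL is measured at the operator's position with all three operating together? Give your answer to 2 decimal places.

81.76 dB SPL

Add the sources as powers (linear), then convert back to dB:
L_total = 10·log₁₀(10^(78.3/10) + 10^(75.5/10) + 10^(76.7/10)) = 10·log₁₀(149900000) = 81.76 dB SPL.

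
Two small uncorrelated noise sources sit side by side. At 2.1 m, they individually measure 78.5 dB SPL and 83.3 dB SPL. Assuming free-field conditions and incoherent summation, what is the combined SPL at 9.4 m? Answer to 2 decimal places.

Combined at 2.1 m: 10·log₁₀(10^(78.5/10)+10^(83.3/10)) = 84.542 dB SPL.
Then apply −20·log₁₀(9.4/2.1) = -13.018 dB → 71.52 dB SPL.

71.52 dB SPL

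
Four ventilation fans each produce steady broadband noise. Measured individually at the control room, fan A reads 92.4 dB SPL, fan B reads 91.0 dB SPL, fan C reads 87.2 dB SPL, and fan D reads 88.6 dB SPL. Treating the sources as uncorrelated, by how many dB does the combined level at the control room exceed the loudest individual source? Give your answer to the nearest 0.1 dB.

Incoherent sources sum as intensities:
L_total = 10·log₁₀(10^(92.4/10) + 10^(91.0/10) + 10^(87.2/10) + 10^(88.6/10)) = 96.28 dB SPL.
Excess over the loudest (92.4 dB): 96.28 − 92.4 = 3.9 dB.

3.9 dB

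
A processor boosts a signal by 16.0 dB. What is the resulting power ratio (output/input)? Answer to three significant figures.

Power ratio = 10^(dB/10).
10^(16.0/10) = 10^(1.600) = 39.8.

39.8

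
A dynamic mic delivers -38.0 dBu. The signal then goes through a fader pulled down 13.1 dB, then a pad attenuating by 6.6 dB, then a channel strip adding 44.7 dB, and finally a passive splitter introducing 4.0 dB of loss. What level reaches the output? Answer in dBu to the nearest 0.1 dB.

Gain stages sum in dB:
-38.0 − 13.1 − 6.6 + 44.7 − 4.0 = -17.0 dBu.

-17.0 dBu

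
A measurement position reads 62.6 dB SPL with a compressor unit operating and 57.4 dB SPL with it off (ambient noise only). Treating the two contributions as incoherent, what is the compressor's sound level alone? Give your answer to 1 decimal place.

61.0 dB SPL

Background correction is a power subtraction:
L_src = 10·log₁₀(10^(62.6/10) − 10^(57.4/10)) = 10·log₁₀(1270000) = 61.0 dB SPL.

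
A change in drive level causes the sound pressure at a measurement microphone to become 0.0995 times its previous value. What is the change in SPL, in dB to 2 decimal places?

-20.04 dB

SPL change from a pressure ratio uses the 20·log₁₀ form:
20·log₁₀(0.0995) = -20.04 dB.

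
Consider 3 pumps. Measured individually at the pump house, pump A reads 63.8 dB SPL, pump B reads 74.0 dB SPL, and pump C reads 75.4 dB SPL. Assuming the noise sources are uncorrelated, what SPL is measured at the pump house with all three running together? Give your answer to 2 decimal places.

77.94 dB SPL

Incoherent sources sum as intensities:
L_total = 10·log₁₀(10^(63.8/10) + 10^(74.0/10) + 10^(75.4/10)) = 10·log₁₀(62190000) = 77.94 dB SPL.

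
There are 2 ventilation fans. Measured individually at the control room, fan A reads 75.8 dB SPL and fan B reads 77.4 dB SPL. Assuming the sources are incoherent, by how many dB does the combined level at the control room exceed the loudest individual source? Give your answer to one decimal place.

2.3 dB

Add the sources as powers (linear), then convert back to dB:
L_total = 10·log₁₀(10^(75.8/10) + 10^(77.4/10)) = 79.68 dB SPL.
Excess over the loudest (77.4 dB): 79.68 − 77.4 = 2.3 dB.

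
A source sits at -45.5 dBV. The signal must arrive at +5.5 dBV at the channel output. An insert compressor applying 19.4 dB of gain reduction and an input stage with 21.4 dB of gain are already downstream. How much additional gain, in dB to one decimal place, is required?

49.0 dB

The required make-up gain is the shortfall in the dB sum.
G = +5.5 − (-45.5) + 19.4 − 21.4 = 49.0 dB.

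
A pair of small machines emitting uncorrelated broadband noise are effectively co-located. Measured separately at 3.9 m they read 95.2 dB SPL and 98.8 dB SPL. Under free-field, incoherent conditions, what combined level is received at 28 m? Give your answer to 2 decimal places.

83.25 dB SPL

Combined at 3.9 m: 10·log₁₀(10^(95.2/10)+10^(98.8/10)) = 100.373 dB SPL.
Then apply −20·log₁₀(28/3.9) = -17.122 dB → 83.25 dB SPL.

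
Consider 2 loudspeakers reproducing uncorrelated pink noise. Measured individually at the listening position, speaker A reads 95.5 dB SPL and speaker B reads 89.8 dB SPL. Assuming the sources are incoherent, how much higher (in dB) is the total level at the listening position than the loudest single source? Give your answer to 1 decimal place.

Uncorrelated sources add in intensity (power), not in dB.
L_total = 10·log₁₀(10^(95.5/10) + 10^(89.8/10)) = 96.54 dB SPL.
Excess over the loudest (95.5 dB): 96.54 − 95.5 = 1.0 dB.

1.0 dB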